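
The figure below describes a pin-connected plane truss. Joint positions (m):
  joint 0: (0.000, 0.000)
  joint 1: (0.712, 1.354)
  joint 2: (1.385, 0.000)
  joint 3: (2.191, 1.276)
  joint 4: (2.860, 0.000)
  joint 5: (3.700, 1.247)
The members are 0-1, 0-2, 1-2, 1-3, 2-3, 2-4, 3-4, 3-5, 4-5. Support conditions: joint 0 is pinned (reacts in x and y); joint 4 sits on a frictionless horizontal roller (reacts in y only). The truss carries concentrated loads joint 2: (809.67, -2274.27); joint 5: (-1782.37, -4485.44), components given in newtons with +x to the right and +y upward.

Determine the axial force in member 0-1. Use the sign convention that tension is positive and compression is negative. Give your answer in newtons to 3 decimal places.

-714.793

N=6 nodes, M=9 members, R=3 reactions → 2N=12, M+R=12
member 0 (0-1): L=1.5298, (cx,cy)=(0.4654,0.8851)
member 1 (0-2): L=1.3850, (cx,cy)=(1.0000,0.0000)
member 2 (1-2): L=1.5120, (cx,cy)=(0.4451,-0.8955)
member 3 (1-3): L=1.4811, (cx,cy)=(0.9986,-0.0527)
member 4 (2-3): L=1.5092, (cx,cy)=(0.5340,0.8455)
member 5 (2-4): L=1.4750, (cx,cy)=(1.0000,0.0000)
member 6 (3-4): L=1.4407, (cx,cy)=(0.4643,-0.8857)
member 7 (3-5): L=1.5093, (cx,cy)=(0.9998,-0.0192)
member 8 (4-5): L=1.5035, (cx,cy)=(0.5587,0.8294)
solve A·x = −loads:
  F[0-1] = -714.7934 N (compression)
  F[0-2] = -640.0187 N (compression)
  F[1-2] = +745.6347 N (tension)
  F[1-3] = -665.4839 N (compression)
  F[2-3] = +1900.2340 N (tension)
  F[2-4] = -2132.6160 N (compression)
  F[3-4] = -1880.1042 N (compression)
  F[3-5] = +1223.4872 N (tension)
  F[4-5] = -5379.8375 N (compression)
  Rx@0 = +972.7000 N
  Ry@0 = +632.6553 N
  Ry@4 = +6127.0547 N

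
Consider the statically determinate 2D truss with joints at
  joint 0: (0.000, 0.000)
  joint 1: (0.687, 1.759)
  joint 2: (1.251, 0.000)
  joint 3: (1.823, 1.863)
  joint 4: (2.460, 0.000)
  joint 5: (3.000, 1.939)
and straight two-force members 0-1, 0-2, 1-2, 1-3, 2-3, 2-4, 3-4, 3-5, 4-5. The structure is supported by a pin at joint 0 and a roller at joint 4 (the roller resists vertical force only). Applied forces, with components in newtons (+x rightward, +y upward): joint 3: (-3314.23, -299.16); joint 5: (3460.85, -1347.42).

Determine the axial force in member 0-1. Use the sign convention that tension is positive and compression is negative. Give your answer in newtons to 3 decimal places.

468.362

N=6 nodes, M=9 members, R=3 reactions → 2N=12, M+R=12
member 0 (0-1): L=1.8884, (cx,cy)=(0.3638,0.9315)
member 1 (0-2): L=1.2510, (cx,cy)=(1.0000,0.0000)
member 2 (1-2): L=1.8472, (cx,cy)=(0.3053,-0.9522)
member 3 (1-3): L=1.1408, (cx,cy)=(0.9958,0.0912)
member 4 (2-3): L=1.9488, (cx,cy)=(0.2935,0.9560)
member 5 (2-4): L=1.2090, (cx,cy)=(1.0000,0.0000)
member 6 (3-4): L=1.9689, (cx,cy)=(0.3235,-0.9462)
member 7 (3-5): L=1.1795, (cx,cy)=(0.9979,0.0644)
member 8 (4-5): L=2.0128, (cx,cy)=(0.2683,0.9633)
solve A·x = −loads:
  F[0-1] = +468.3617 N (tension)
  F[0-2] = -23.7701 N (compression)
  F[1-2] = -429.1664 N (compression)
  F[1-3] = +302.6861 N (tension)
  F[2-3] = +427.5015 N (tension)
  F[2-4] = -280.2811 N (compression)
  F[3-4] = -510.6563 N (compression)
  F[3-5] = +3914.4799 N (tension)
  F[4-5] = -1660.5319 N (compression)
  Rx@0 = -146.6200 N
  Ry@0 = -436.2681 N
  Ry@4 = +2082.8481 N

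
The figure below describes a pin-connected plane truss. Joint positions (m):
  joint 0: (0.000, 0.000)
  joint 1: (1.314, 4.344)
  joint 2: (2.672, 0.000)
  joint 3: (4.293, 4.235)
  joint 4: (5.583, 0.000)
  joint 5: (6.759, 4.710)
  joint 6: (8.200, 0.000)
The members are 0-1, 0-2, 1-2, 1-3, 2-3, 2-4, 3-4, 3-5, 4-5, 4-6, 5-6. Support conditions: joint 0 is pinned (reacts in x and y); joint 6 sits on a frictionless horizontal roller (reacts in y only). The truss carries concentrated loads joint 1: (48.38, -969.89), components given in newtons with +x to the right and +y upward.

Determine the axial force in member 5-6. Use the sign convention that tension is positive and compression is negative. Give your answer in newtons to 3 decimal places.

-189.332

N=7 nodes, M=11 members, R=3 reactions → 2N=14, M+R=14
member 0 (0-1): L=4.5384, (cx,cy)=(0.2895,0.9572)
member 1 (0-2): L=2.6720, (cx,cy)=(1.0000,0.0000)
member 2 (1-2): L=4.5513, (cx,cy)=(0.2984,-0.9544)
member 3 (1-3): L=2.9810, (cx,cy)=(0.9993,-0.0366)
member 4 (2-3): L=4.5346, (cx,cy)=(0.3575,0.9339)
member 5 (2-4): L=2.9110, (cx,cy)=(1.0000,0.0000)
member 6 (3-4): L=4.4271, (cx,cy)=(0.2914,-0.9566)
member 7 (3-5): L=2.5113, (cx,cy)=(0.9819,0.1891)
member 8 (4-5): L=4.8546, (cx,cy)=(0.2422,0.9702)
member 9 (4-6): L=2.6170, (cx,cy)=(1.0000,0.0000)
member 10 (5-6): L=4.9255, (cx,cy)=(0.2926,-0.9562)
solve A·x = −loads:
  F[0-1] = -824.1403 N (compression)
  F[0-2] = +286.9936 N (tension)
  F[1-2] = -180.7546 N (compression)
  F[1-3] = -233.2169 N (compression)
  F[2-3] = +184.7270 N (tension)
  F[2-4] = +167.0264 N (tension)
  F[3-4] = -210.5405 N (compression)
  F[3-5] = -107.6204 N (compression)
  F[4-5] = +207.5871 N (tension)
  F[4-6] = +55.3909 N (tension)
  F[5-6] = -189.3323 N (compression)
  Rx@0 = -48.3800 N
  Ry@0 = +788.8414 N
  Ry@6 = +181.0486 N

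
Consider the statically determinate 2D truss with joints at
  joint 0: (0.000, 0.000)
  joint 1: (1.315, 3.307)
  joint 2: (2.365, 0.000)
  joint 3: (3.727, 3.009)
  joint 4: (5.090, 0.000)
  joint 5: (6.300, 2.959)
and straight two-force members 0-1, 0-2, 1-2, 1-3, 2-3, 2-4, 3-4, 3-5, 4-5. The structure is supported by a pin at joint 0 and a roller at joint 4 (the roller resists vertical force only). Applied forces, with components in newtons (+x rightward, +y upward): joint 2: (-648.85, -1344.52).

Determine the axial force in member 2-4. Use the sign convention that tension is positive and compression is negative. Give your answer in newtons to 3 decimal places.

282.979

N=6 nodes, M=9 members, R=3 reactions → 2N=12, M+R=12
member 0 (0-1): L=3.5589, (cx,cy)=(0.3695,0.9292)
member 1 (0-2): L=2.3650, (cx,cy)=(1.0000,0.0000)
member 2 (1-2): L=3.4697, (cx,cy)=(0.3026,-0.9531)
member 3 (1-3): L=2.4303, (cx,cy)=(0.9925,-0.1226)
member 4 (2-3): L=3.3029, (cx,cy)=(0.4124,0.9110)
member 5 (2-4): L=2.7250, (cx,cy)=(1.0000,0.0000)
member 6 (3-4): L=3.3033, (cx,cy)=(0.4126,-0.9109)
member 7 (3-5): L=2.5735, (cx,cy)=(0.9998,-0.0194)
member 8 (4-5): L=3.1968, (cx,cy)=(0.3785,0.9256)
solve A·x = −loads:
  F[0-1] = -774.6268 N (compression)
  F[0-2] = -362.6250 N (compression)
  F[1-2] = +824.6708 N (tension)
  F[1-3] = -539.8612 N (compression)
  F[2-3] = +613.0689 N (tension)
  F[2-4] = +282.9791 N (tension)
  F[3-4] = -685.8160 N (compression)
  F[3-5] = -0.0000 N (compression)
  F[4-5] = +0.0000 N (tension)
  Rx@0 = +648.8500 N
  Ry@0 = +719.8069 N
  Ry@4 = +624.7131 N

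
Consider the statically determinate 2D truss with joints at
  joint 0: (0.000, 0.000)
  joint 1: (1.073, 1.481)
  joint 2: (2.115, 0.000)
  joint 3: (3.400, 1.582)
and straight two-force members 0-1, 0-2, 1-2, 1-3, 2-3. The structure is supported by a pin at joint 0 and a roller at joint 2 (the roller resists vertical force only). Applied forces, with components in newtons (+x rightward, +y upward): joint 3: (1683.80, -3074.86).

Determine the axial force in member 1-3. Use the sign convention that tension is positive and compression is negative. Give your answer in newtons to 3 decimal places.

N=4 nodes, M=5 members, R=3 reactions → 2N=8, M+R=8
member 0 (0-1): L=1.8288, (cx,cy)=(0.5867,0.8098)
member 1 (0-2): L=2.1150, (cx,cy)=(1.0000,0.0000)
member 2 (1-2): L=1.8108, (cx,cy)=(0.5754,-0.8179)
member 3 (1-3): L=2.3292, (cx,cy)=(0.9991,0.0434)
member 4 (2-3): L=2.0381, (cx,cy)=(0.6305,0.7762)
solve A·x = −loads:
  F[0-1] = +3862.2481 N (tension)
  F[0-2] = -582.2107 N (compression)
  F[1-2] = -3594.1897 N (compression)
  F[1-3] = +4338.2779 N (tension)
  F[2-3] = -4203.7651 N (compression)
  Rx@0 = -1683.8000 N
  Ry@0 = -3127.6438 N
  Ry@2 = +6202.5038 N

4338.278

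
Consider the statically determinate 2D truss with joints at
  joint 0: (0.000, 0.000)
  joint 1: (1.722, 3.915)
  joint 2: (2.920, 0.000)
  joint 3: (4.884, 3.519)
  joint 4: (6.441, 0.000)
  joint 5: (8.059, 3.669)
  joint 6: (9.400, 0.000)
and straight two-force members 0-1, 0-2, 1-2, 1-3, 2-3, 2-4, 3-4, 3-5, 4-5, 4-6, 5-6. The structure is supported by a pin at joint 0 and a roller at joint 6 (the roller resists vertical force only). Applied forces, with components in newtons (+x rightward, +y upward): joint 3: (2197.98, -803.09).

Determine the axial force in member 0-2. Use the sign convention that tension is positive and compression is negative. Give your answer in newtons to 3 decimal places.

N=7 nodes, M=11 members, R=3 reactions → 2N=14, M+R=14
member 0 (0-1): L=4.2770, (cx,cy)=(0.4026,0.9154)
member 1 (0-2): L=2.9200, (cx,cy)=(1.0000,0.0000)
member 2 (1-2): L=4.0942, (cx,cy)=(0.2926,-0.9562)
member 3 (1-3): L=3.1867, (cx,cy)=(0.9922,-0.1243)
member 4 (2-3): L=4.0300, (cx,cy)=(0.4873,0.8732)
member 5 (2-4): L=3.5210, (cx,cy)=(1.0000,0.0000)
member 6 (3-4): L=3.8481, (cx,cy)=(0.4046,-0.9145)
member 7 (3-5): L=3.1785, (cx,cy)=(0.9989,0.0472)
member 8 (4-5): L=4.0099, (cx,cy)=(0.4035,0.9150)
member 9 (4-6): L=2.9590, (cx,cy)=(1.0000,0.0000)
member 10 (5-6): L=3.9064, (cx,cy)=(0.3433,-0.9392)
solve A·x = −loads:
  F[0-1] = +477.4202 N (tension)
  F[0-2] = +2005.7606 N (tension)
  F[1-2] = -501.4076 N (compression)
  F[1-3] = +341.5837 N (tension)
  F[2-3] = +549.0814 N (tension)
  F[2-4] = +1591.4499 N (tension)
  F[3-4] = -1408.8361 N (compression)
  F[3-5] = -1022.5475 N (compression)
  F[4-5] = +1408.0745 N (tension)
  F[4-6] = +453.2516 N (tension)
  F[5-6] = -1320.3395 N (compression)
  Rx@0 = -2197.9800 N
  Ry@0 = -437.0146 N
  Ry@6 = +1240.1046 N

2005.761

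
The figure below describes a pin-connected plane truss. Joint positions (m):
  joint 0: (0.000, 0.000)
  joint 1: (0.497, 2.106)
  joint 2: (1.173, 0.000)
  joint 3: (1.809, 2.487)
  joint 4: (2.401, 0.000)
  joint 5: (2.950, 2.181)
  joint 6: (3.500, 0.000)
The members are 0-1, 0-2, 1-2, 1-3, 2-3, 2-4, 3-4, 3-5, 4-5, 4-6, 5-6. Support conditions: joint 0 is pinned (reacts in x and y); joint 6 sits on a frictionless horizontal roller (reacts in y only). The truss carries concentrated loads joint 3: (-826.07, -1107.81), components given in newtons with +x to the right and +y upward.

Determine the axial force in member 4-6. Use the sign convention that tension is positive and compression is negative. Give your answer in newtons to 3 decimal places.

-3.632

N=7 nodes, M=11 members, R=3 reactions → 2N=14, M+R=14
member 0 (0-1): L=2.1638, (cx,cy)=(0.2297,0.9733)
member 1 (0-2): L=1.1730, (cx,cy)=(1.0000,0.0000)
member 2 (1-2): L=2.2118, (cx,cy)=(0.3056,-0.9522)
member 3 (1-3): L=1.3662, (cx,cy)=(0.9603,0.2789)
member 4 (2-3): L=2.5670, (cx,cy)=(0.2478,0.9688)
member 5 (2-4): L=1.2280, (cx,cy)=(1.0000,0.0000)
member 6 (3-4): L=2.5565, (cx,cy)=(0.2316,-0.9728)
member 7 (3-5): L=1.1813, (cx,cy)=(0.9659,-0.2590)
member 8 (4-5): L=2.2490, (cx,cy)=(0.2441,0.9697)
member 9 (4-6): L=1.0990, (cx,cy)=(1.0000,0.0000)
member 10 (5-6): L=2.2493, (cx,cy)=(0.2445,-0.9696)
solve A·x = −loads:
  F[0-1] = -1153.0382 N (compression)
  F[0-2] = -561.2364 N (compression)
  F[1-2] = +1004.2283 N (tension)
  F[1-3] = -595.3747 N (compression)
  F[2-3] = -986.9476 N (compression)
  F[2-4] = -9.7926 N (compression)
  F[3-4] = +12.9305 N (tension)
  F[3-5] = +7.0385 N (tension)
  F[4-5] = -12.9714 N (compression)
  F[4-6] = -3.6319 N (compression)
  F[5-6] = +14.8531 N (tension)
  Rx@0 = +826.0700 N
  Ry@0 = +1122.2122 N
  Ry@6 = -14.4022 N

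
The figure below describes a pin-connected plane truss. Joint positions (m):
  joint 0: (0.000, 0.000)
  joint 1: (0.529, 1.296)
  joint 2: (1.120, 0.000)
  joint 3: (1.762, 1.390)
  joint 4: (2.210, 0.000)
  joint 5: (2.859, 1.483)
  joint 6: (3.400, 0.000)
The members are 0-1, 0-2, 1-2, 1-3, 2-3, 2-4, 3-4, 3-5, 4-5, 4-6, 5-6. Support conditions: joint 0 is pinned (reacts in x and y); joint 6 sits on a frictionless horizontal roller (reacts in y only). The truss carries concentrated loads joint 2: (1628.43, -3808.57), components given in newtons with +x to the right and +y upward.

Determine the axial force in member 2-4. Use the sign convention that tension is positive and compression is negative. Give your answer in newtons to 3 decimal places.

N=7 nodes, M=11 members, R=3 reactions → 2N=14, M+R=14
member 0 (0-1): L=1.3998, (cx,cy)=(0.3779,0.9258)
member 1 (0-2): L=1.1200, (cx,cy)=(1.0000,0.0000)
member 2 (1-2): L=1.4244, (cx,cy)=(0.4149,-0.9099)
member 3 (1-3): L=1.2366, (cx,cy)=(0.9971,0.0760)
member 4 (2-3): L=1.5311, (cx,cy)=(0.4193,0.9078)
member 5 (2-4): L=1.0900, (cx,cy)=(1.0000,0.0000)
member 6 (3-4): L=1.4604, (cx,cy)=(0.3068,-0.9518)
member 7 (3-5): L=1.1009, (cx,cy)=(0.9964,0.0845)
member 8 (4-5): L=1.6188, (cx,cy)=(0.4009,0.9161)
member 9 (4-6): L=1.1900, (cx,cy)=(1.0000,0.0000)
member 10 (5-6): L=1.5786, (cx,cy)=(0.3427,-0.9394)
solve A·x = −loads:
  F[0-1] = -2758.5492 N (compression)
  F[0-2] = +2670.9119 N (tension)
  F[1-2] = +2628.2806 N (tension)
  F[1-3] = -2139.1804 N (compression)
  F[2-3] = +1561.0603 N (tension)
  F[2-4] = +1478.4279 N (tension)
  F[3-4] = -1411.2648 N (compression)
  F[3-5] = -1049.2548 N (compression)
  F[4-5] = +1466.2160 N (tension)
  F[4-6] = +457.6750 N (tension)
  F[5-6] = -1335.4613 N (compression)
  Rx@0 = -1628.4300 N
  Ry@0 = +2553.9822 N
  Ry@6 = +1254.5878 N

1478.428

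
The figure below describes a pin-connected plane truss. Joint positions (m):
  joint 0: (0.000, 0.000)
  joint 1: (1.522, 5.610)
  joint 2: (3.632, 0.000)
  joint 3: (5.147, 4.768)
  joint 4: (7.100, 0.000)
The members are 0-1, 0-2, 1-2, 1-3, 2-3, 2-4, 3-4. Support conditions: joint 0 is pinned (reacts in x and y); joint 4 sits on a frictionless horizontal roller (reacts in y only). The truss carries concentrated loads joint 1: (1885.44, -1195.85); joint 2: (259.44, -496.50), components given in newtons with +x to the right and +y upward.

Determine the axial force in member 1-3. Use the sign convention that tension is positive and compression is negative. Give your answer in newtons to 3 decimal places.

-1390.847

N=5 nodes, M=7 members, R=3 reactions → 2N=10, M+R=10
member 0 (0-1): L=5.8128, (cx,cy)=(0.2618,0.9651)
member 1 (0-2): L=3.6320, (cx,cy)=(1.0000,0.0000)
member 2 (1-2): L=5.9937, (cx,cy)=(0.3520,-0.9360)
member 3 (1-3): L=3.7215, (cx,cy)=(0.9741,-0.2263)
member 4 (2-3): L=5.0029, (cx,cy)=(0.3028,0.9530)
member 5 (2-4): L=3.4680, (cx,cy)=(1.0000,0.0000)
member 6 (3-4): L=5.1525, (cx,cy)=(0.3790,-0.9254)
solve A·x = −loads:
  F[0-1] = +318.8719 N (tension)
  F[0-2] = +2061.3878 N (tension)
  F[1-2] = -1270.2268 N (compression)
  F[1-3] = -1390.8469 N (compression)
  F[2-3] = +1768.4494 N (tension)
  F[2-4] = +819.2512 N (tension)
  F[3-4] = -2161.3795 N (compression)
  Rx@0 = -2144.8800 N
  Ry@0 = -307.7472 N
  Ry@4 = +2000.0972 N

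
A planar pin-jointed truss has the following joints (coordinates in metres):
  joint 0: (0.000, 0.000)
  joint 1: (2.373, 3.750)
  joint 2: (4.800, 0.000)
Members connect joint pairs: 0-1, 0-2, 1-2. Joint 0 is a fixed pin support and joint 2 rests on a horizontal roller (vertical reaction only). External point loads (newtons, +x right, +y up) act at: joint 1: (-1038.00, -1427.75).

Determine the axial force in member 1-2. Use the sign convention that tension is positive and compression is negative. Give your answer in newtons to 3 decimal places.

N=3 nodes, M=3 members, R=3 reactions → 2N=6, M+R=6
member 0 (0-1): L=4.4378, (cx,cy)=(0.5347,0.8450)
member 1 (0-2): L=4.8000, (cx,cy)=(1.0000,0.0000)
member 2 (1-2): L=4.4669, (cx,cy)=(0.5433,-0.8395)
solve A·x = −loads:
  F[0-1] = -1813.9673 N (compression)
  F[0-2] = -68.0166 N (compression)
  F[1-2] = +125.1835 N (tension)
  Rx@0 = +1038.0000 N
  Ry@0 = +1532.8436 N
  Ry@2 = -105.0936 N

125.184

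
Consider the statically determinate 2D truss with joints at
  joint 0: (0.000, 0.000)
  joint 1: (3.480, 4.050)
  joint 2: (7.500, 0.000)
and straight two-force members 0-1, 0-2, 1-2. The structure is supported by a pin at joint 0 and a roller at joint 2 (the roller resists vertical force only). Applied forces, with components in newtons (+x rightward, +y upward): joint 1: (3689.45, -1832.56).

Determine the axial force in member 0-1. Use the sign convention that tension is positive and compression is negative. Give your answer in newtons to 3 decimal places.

1331.708

N=3 nodes, M=3 members, R=3 reactions → 2N=6, M+R=6
member 0 (0-1): L=5.3397, (cx,cy)=(0.6517,0.7585)
member 1 (0-2): L=7.5000, (cx,cy)=(1.0000,0.0000)
member 2 (1-2): L=5.7064, (cx,cy)=(0.7045,-0.7097)
solve A·x = −loads:
  F[0-1] = +1331.7077 N (tension)
  F[0-2] = +2821.5545 N (tension)
  F[1-2] = -4005.1974 N (compression)
  Rx@0 = -3689.4500 N
  Ry@0 = -1010.0508 N
  Ry@2 = +2842.6108 N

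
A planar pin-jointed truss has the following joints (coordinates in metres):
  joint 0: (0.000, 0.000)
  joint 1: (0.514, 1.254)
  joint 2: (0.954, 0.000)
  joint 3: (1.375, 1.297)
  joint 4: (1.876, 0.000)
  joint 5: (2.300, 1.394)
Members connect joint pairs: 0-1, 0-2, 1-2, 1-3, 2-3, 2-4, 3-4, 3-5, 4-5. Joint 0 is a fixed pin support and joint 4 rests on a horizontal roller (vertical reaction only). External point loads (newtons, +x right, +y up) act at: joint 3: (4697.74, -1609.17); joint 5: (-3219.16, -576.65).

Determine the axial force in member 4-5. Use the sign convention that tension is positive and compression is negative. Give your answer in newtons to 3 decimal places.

-258.120

N=6 nodes, M=9 members, R=3 reactions → 2N=12, M+R=12
member 0 (0-1): L=1.3553, (cx,cy)=(0.3793,0.9253)
member 1 (0-2): L=0.9540, (cx,cy)=(1.0000,0.0000)
member 2 (1-2): L=1.3290, (cx,cy)=(0.3311,-0.9436)
member 3 (1-3): L=0.8621, (cx,cy)=(0.9988,0.0499)
member 4 (2-3): L=1.3636, (cx,cy)=(0.3087,0.9511)
member 5 (2-4): L=0.9220, (cx,cy)=(1.0000,0.0000)
member 6 (3-4): L=1.3904, (cx,cy)=(0.3603,-0.9328)
member 7 (3-5): L=0.9301, (cx,cy)=(0.9945,0.1043)
member 8 (4-5): L=1.4571, (cx,cy)=(0.2910,0.9567)
solve A·x = −loads:
  F[0-1] = +601.3024 N (tension)
  F[0-2] = +1250.5271 N (tension)
  F[1-2] = -567.6166 N (compression)
  F[1-3] = +416.5022 N (tension)
  F[2-3] = +563.1126 N (tension)
  F[2-4] = +888.7421 N (tension)
  F[3-4] = -2674.9353 N (compression)
  F[3-5] = -3161.2873 N (compression)
  F[4-5] = -258.1204 N (compression)
  Rx@0 = -1478.5800 N
  Ry@0 = -556.3780 N
  Ry@4 = +2742.1980 N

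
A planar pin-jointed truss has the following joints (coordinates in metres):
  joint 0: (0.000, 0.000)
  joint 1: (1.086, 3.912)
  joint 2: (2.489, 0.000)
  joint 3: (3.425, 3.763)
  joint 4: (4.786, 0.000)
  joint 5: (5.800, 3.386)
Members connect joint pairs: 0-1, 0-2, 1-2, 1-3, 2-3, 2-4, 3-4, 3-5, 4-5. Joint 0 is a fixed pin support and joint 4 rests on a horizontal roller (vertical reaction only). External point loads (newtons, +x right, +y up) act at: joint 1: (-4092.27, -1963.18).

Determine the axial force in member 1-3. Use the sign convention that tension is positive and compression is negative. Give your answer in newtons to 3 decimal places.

N=6 nodes, M=9 members, R=3 reactions → 2N=12, M+R=12
member 0 (0-1): L=4.0599, (cx,cy)=(0.2675,0.9636)
member 1 (0-2): L=2.4890, (cx,cy)=(1.0000,0.0000)
member 2 (1-2): L=4.1560, (cx,cy)=(0.3376,-0.9413)
member 3 (1-3): L=2.3437, (cx,cy)=(0.9980,-0.0636)
member 4 (2-3): L=3.8777, (cx,cy)=(0.2414,0.9704)
member 5 (2-4): L=2.2970, (cx,cy)=(1.0000,0.0000)
member 6 (3-4): L=4.0016, (cx,cy)=(0.3401,-0.9404)
member 7 (3-5): L=2.4047, (cx,cy)=(0.9876,-0.1568)
member 8 (4-5): L=3.5346, (cx,cy)=(0.2869,0.9580)
solve A·x = −loads:
  F[0-1] = -5046.5629 N (compression)
  F[0-2] = -2742.3577 N (compression)
  F[1-2] = +2962.4084 N (tension)
  F[1-3] = +1745.8216 N (tension)
  F[2-3] = -2873.4676 N (compression)
  F[2-4] = -1048.6852 N (compression)
  F[3-4] = +3083.3047 N (tension)
  F[3-5] = +0.0000 N (tension)
  F[4-5] = -0.0000 N (compression)
  Rx@0 = +4092.2700 N
  Ry@0 = +4862.6674 N
  Ry@4 = -2899.4874 N

1745.822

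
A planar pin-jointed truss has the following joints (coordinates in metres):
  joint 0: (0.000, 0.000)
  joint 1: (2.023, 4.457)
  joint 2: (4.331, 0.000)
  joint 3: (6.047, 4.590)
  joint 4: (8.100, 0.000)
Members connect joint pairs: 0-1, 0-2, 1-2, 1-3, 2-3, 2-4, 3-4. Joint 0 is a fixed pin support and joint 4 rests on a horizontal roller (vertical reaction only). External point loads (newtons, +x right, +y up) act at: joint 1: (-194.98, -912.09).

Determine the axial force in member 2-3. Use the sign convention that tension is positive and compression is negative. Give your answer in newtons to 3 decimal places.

132.192

N=5 nodes, M=7 members, R=3 reactions → 2N=10, M+R=10
member 0 (0-1): L=4.8946, (cx,cy)=(0.4133,0.9106)
member 1 (0-2): L=4.3310, (cx,cy)=(1.0000,0.0000)
member 2 (1-2): L=5.0191, (cx,cy)=(0.4598,-0.8880)
member 3 (1-3): L=4.0262, (cx,cy)=(0.9995,0.0330)
member 4 (2-3): L=4.9003, (cx,cy)=(0.3502,0.9367)
member 5 (2-4): L=3.7690, (cx,cy)=(1.0000,0.0000)
member 6 (3-4): L=5.0282, (cx,cy)=(0.4083,-0.9128)
solve A·x = −loads:
  F[0-1] = -869.3041 N (compression)
  F[0-2] = +164.3124 N (tension)
  F[1-2] = -139.4386 N (compression)
  F[1-3] = -100.2476 N (compression)
  F[2-3] = +132.1920 N (tension)
  F[2-4] = +53.9014 N (tension)
  F[3-4] = -132.0154 N (compression)
  Rx@0 = +194.9800 N
  Ry@0 = +791.5799 N
  Ry@4 = +120.5101 N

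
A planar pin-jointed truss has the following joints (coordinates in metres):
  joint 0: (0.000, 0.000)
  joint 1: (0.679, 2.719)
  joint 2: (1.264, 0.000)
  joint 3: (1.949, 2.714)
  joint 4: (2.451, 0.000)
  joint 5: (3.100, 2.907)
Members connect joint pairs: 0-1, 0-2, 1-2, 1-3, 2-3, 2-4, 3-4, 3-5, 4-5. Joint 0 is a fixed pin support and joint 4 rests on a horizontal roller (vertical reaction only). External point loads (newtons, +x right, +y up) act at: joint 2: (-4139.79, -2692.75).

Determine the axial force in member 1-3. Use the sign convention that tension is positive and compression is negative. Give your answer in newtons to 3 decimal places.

-606.754

N=6 nodes, M=9 members, R=3 reactions → 2N=12, M+R=12
member 0 (0-1): L=2.8025, (cx,cy)=(0.2423,0.9702)
member 1 (0-2): L=1.2640, (cx,cy)=(1.0000,0.0000)
member 2 (1-2): L=2.7812, (cx,cy)=(0.2103,-0.9776)
member 3 (1-3): L=1.2700, (cx,cy)=(1.0000,-0.0039)
member 4 (2-3): L=2.7991, (cx,cy)=(0.2447,0.9696)
member 5 (2-4): L=1.1870, (cx,cy)=(1.0000,0.0000)
member 6 (3-4): L=2.7600, (cx,cy)=(0.1819,-0.9833)
member 7 (3-5): L=1.1671, (cx,cy)=(0.9862,0.1654)
member 8 (4-5): L=2.9786, (cx,cy)=(0.2179,0.9760)
solve A·x = −loads:
  F[0-1] = -1344.1252 N (compression)
  F[0-2] = -3814.1303 N (compression)
  F[1-2] = +1336.3629 N (tension)
  F[1-3] = -606.7541 N (compression)
  F[2-3] = +1429.7573 N (tension)
  F[2-4] = +256.8583 N (tension)
  F[3-4] = -1412.2277 N (compression)
  F[3-5] = -0.0000 N (compression)
  F[4-5] = -0.0000 N (compression)
  Rx@0 = +4139.7900 N
  Ry@0 = +1304.0776 N
  Ry@4 = +1388.6724 N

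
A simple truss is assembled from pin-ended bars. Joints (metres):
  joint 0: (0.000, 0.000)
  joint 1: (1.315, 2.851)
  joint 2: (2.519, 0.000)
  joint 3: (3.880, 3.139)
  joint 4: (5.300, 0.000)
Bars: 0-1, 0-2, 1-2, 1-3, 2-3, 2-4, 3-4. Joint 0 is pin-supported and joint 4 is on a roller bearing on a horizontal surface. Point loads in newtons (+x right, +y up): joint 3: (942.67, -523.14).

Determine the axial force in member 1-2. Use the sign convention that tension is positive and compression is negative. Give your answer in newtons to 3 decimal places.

-410.914

N=5 nodes, M=7 members, R=3 reactions → 2N=10, M+R=10
member 0 (0-1): L=3.1397, (cx,cy)=(0.4188,0.9081)
member 1 (0-2): L=2.5190, (cx,cy)=(1.0000,0.0000)
member 2 (1-2): L=3.0948, (cx,cy)=(0.3890,-0.9212)
member 3 (1-3): L=2.5811, (cx,cy)=(0.9938,0.1116)
member 4 (2-3): L=3.4214, (cx,cy)=(0.3978,0.9175)
member 5 (2-4): L=2.7810, (cx,cy)=(1.0000,0.0000)
member 6 (3-4): L=3.4452, (cx,cy)=(0.4122,-0.9111)
solve A·x = −loads:
  F[0-1] = +460.4836 N (tension)
  F[0-2] = +749.8029 N (tension)
  F[1-2] = -410.9143 N (compression)
  F[1-3] = +354.9453 N (tension)
  F[2-3] = +412.5927 N (tension)
  F[2-4] = +425.8134 N (tension)
  F[3-4] = -1033.1212 N (compression)
  Rx@0 = -942.6700 N
  Ry@0 = -418.1476 N
  Ry@4 = +941.2876 N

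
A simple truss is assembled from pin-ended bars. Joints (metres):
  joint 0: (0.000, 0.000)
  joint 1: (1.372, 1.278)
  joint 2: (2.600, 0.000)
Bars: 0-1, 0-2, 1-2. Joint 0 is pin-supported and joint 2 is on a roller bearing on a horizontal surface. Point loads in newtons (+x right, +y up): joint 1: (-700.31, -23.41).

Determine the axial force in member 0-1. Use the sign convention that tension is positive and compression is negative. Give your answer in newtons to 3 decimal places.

N=3 nodes, M=3 members, R=3 reactions → 2N=6, M+R=6
member 0 (0-1): L=1.8750, (cx,cy)=(0.7317,0.6816)
member 1 (0-2): L=2.6000, (cx,cy)=(1.0000,0.0000)
member 2 (1-2): L=1.7724, (cx,cy)=(0.6929,-0.7211)
solve A·x = −loads:
  F[0-1] = -521.2562 N (compression)
  F[0-2] = -318.8918 N (compression)
  F[1-2] = +460.2539 N (tension)
  Rx@0 = +700.3100 N
  Ry@0 = +355.2860 N
  Ry@2 = -331.8760 N

-521.256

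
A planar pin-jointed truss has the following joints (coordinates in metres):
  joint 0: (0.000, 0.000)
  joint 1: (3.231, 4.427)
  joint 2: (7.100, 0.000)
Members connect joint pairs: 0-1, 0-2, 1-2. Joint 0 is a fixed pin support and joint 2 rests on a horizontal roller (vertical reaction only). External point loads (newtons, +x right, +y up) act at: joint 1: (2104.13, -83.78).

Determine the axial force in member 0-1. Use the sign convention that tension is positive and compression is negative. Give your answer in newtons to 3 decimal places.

1567.710

N=3 nodes, M=3 members, R=3 reactions → 2N=6, M+R=6
member 0 (0-1): L=5.4807, (cx,cy)=(0.5895,0.8077)
member 1 (0-2): L=7.1000, (cx,cy)=(1.0000,0.0000)
member 2 (1-2): L=5.8794, (cx,cy)=(0.6581,-0.7530)
solve A·x = −loads:
  F[0-1] = +1567.7095 N (tension)
  F[0-2] = +1179.9229 N (tension)
  F[1-2] = -1793.0353 N (compression)
  Rx@0 = -2104.1300 N
  Ry@0 = -1266.3153 N
  Ry@2 = +1350.0953 N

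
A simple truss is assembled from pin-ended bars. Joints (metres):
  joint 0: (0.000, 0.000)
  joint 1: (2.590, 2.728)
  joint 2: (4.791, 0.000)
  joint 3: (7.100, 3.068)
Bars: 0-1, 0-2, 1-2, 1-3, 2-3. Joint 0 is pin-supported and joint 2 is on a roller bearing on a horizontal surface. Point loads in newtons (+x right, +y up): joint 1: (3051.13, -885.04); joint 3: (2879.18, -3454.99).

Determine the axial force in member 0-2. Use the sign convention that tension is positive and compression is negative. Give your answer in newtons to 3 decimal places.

N=4 nodes, M=5 members, R=3 reactions → 2N=8, M+R=8
member 0 (0-1): L=3.7617, (cx,cy)=(0.6885,0.7252)
member 1 (0-2): L=4.7910, (cx,cy)=(1.0000,0.0000)
member 2 (1-2): L=3.5052, (cx,cy)=(0.6279,-0.7783)
member 3 (1-3): L=4.5228, (cx,cy)=(0.9972,0.0752)
member 4 (2-3): L=3.8398, (cx,cy)=(0.6013,0.7990)
solve A·x = −loads:
  F[0-1] = +6673.3270 N (tension)
  F[0-2] = +1335.5518 N (tension)
  F[1-2] = -6792.8356 N (compression)
  F[1-3] = +5825.5055 N (tension)
  F[2-3] = -4872.2482 N (compression)
  Rx@0 = -5930.3100 N
  Ry@0 = -4839.5754 N
  Ry@2 = +9179.6054 N

1335.552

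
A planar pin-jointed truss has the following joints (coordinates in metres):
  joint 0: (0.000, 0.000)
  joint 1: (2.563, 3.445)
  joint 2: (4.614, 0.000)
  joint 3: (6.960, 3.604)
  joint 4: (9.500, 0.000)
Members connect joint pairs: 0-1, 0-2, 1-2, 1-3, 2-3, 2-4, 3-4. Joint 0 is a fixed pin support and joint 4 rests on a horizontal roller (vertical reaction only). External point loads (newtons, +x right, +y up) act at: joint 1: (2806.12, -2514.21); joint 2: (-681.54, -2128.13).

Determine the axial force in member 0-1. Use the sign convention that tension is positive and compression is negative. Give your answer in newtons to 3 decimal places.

-2384.162

N=5 nodes, M=7 members, R=3 reactions → 2N=10, M+R=10
member 0 (0-1): L=4.2938, (cx,cy)=(0.5969,0.8023)
member 1 (0-2): L=4.6140, (cx,cy)=(1.0000,0.0000)
member 2 (1-2): L=4.0093, (cx,cy)=(0.5116,-0.8592)
member 3 (1-3): L=4.3999, (cx,cy)=(0.9993,0.0361)
member 4 (2-3): L=4.3003, (cx,cy)=(0.5455,0.8381)
member 5 (2-4): L=4.8860, (cx,cy)=(1.0000,0.0000)
member 6 (3-4): L=4.4091, (cx,cy)=(0.5761,-0.8174)
solve A·x = −loads:
  F[0-1] = -2384.1621 N (compression)
  F[0-2] = +3547.6928 N (tension)
  F[1-2] = -859.3566 N (compression)
  F[1-3] = -3792.0986 N (compression)
  F[2-3] = +3420.3459 N (tension)
  F[2-4] = +1923.6724 N (tension)
  F[3-4] = -3339.2596 N (compression)
  Rx@0 = -2124.5800 N
  Ry@0 = +1912.8457 N
  Ry@4 = +2729.4943 N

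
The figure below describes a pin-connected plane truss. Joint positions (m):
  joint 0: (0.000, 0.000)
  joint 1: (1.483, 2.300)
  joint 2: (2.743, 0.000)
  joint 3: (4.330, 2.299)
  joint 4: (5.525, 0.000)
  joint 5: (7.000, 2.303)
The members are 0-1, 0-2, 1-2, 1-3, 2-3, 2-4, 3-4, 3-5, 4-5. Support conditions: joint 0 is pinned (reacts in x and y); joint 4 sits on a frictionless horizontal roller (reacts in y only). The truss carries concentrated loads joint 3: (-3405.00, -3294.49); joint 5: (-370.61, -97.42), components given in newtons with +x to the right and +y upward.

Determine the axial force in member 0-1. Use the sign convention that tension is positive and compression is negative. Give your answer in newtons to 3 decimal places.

N=6 nodes, M=9 members, R=3 reactions → 2N=12, M+R=12
member 0 (0-1): L=2.7367, (cx,cy)=(0.5419,0.8404)
member 1 (0-2): L=2.7430, (cx,cy)=(1.0000,0.0000)
member 2 (1-2): L=2.6225, (cx,cy)=(0.4805,-0.8770)
member 3 (1-3): L=2.8470, (cx,cy)=(1.0000,-0.0004)
member 4 (2-3): L=2.7936, (cx,cy)=(0.5681,0.8230)
member 5 (2-4): L=2.7820, (cx,cy)=(1.0000,0.0000)
member 6 (3-4): L=2.5910, (cx,cy)=(0.4612,-0.8873)
member 7 (3-5): L=2.6700, (cx,cy)=(1.0000,0.0015)
member 8 (4-5): L=2.7349, (cx,cy)=(0.5393,0.8421)
solve A·x = −loads:
  F[0-1] = -2686.5495 N (compression)
  F[0-2] = -2319.7631 N (compression)
  F[1-2] = +2575.5793 N (tension)
  F[1-3] = -2693.2952 N (compression)
  F[2-3] = -2744.7521 N (compression)
  F[2-4] = +476.9584 N (tension)
  F[3-4] = -1168.7962 N (compression)
  F[3-5] = -308.5119 N (compression)
  F[4-5] = -115.1392 N (compression)
  Rx@0 = +3775.6100 N
  Ry@0 = +2257.8879 N
  Ry@4 = +1134.0221 N

-2686.549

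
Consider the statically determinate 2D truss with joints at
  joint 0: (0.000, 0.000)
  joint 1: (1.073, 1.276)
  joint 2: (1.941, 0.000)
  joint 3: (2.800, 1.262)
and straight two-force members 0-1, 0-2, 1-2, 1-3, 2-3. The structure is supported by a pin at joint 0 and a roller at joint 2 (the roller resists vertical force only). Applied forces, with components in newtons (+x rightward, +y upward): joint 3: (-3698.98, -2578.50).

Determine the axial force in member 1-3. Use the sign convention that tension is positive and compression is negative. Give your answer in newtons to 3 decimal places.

N=4 nodes, M=5 members, R=3 reactions → 2N=8, M+R=8
member 0 (0-1): L=1.6672, (cx,cy)=(0.6436,0.7654)
member 1 (0-2): L=1.9410, (cx,cy)=(1.0000,0.0000)
member 2 (1-2): L=1.5432, (cx,cy)=(0.5625,-0.8268)
member 3 (1-3): L=1.7271, (cx,cy)=(1.0000,-0.0081)
member 4 (2-3): L=1.5266, (cx,cy)=(0.5627,0.8267)
solve A·x = −loads:
  F[0-1] = -1651.3425 N (compression)
  F[0-2] = -2636.1761 N (compression)
  F[1-2] = +1547.5328 N (tension)
  F[1-3] = -1933.2801 N (compression)
  F[2-3] = -3138.0961 N (compression)
  Rx@0 = +3698.9800 N
  Ry@0 = +1263.8749 N
  Ry@2 = +1314.6251 N

-1933.280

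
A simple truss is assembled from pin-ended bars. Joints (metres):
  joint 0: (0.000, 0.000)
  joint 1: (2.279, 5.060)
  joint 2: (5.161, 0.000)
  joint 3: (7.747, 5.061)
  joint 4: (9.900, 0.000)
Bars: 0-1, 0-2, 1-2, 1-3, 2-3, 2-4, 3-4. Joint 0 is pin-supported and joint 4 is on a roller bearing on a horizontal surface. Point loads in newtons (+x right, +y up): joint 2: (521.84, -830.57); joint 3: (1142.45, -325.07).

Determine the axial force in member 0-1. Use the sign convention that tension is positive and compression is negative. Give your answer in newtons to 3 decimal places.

126.956

N=5 nodes, M=7 members, R=3 reactions → 2N=10, M+R=10
member 0 (0-1): L=5.5495, (cx,cy)=(0.4107,0.9118)
member 1 (0-2): L=5.1610, (cx,cy)=(1.0000,0.0000)
member 2 (1-2): L=5.8232, (cx,cy)=(0.4949,-0.8689)
member 3 (1-3): L=5.4680, (cx,cy)=(1.0000,0.0002)
member 4 (2-3): L=5.6834, (cx,cy)=(0.4550,0.8905)
member 5 (2-4): L=4.7390, (cx,cy)=(1.0000,0.0000)
member 6 (3-4): L=5.4999, (cx,cy)=(0.3915,-0.9202)
solve A·x = −loads:
  F[0-1] = +126.9560 N (tension)
  F[0-2] = +1612.1537 N (tension)
  F[1-2] = -133.1913 N (compression)
  F[1-3] = +118.0551 N (tension)
  F[2-3] = +1062.6829 N (tension)
  F[2-4] = +540.8649 N (tension)
  F[3-4] = -1381.6601 N (compression)
  Rx@0 = -1664.2900 N
  Ry@0 = -115.7568 N
  Ry@4 = +1271.3968 N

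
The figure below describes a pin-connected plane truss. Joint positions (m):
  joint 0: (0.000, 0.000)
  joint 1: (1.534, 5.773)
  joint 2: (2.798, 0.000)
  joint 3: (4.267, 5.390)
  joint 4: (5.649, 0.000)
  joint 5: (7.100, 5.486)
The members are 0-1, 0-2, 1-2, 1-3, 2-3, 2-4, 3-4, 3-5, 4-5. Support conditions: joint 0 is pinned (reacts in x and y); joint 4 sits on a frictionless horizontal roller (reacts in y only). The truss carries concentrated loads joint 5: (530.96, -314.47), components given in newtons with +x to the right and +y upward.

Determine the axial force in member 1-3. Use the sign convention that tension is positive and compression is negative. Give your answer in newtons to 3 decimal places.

301.128

N=6 nodes, M=9 members, R=3 reactions → 2N=12, M+R=12
member 0 (0-1): L=5.9733, (cx,cy)=(0.2568,0.9665)
member 1 (0-2): L=2.7980, (cx,cy)=(1.0000,0.0000)
member 2 (1-2): L=5.9098, (cx,cy)=(0.2139,-0.9769)
member 3 (1-3): L=2.7597, (cx,cy)=(0.9903,-0.1388)
member 4 (2-3): L=5.5866, (cx,cy)=(0.2630,0.9648)
member 5 (2-4): L=2.8510, (cx,cy)=(1.0000,0.0000)
member 6 (3-4): L=5.5644, (cx,cy)=(0.2484,-0.9687)
member 7 (3-5): L=2.8346, (cx,cy)=(0.9994,0.0339)
member 8 (4-5): L=5.6746, (cx,cy)=(0.2557,0.9668)
solve A·x = −loads:
  F[0-1] = +617.1104 N (tension)
  F[0-2] = +372.4810 N (tension)
  F[1-2] = -653.3239 N (compression)
  F[1-3] = +301.1283 N (tension)
  F[2-3] = +661.4835 N (tension)
  F[2-4] = +58.8082 N (tension)
  F[3-4] = -594.0282 N (compression)
  F[3-5] = +620.0444 N (tension)
  F[4-5] = -347.0046 N (compression)
  Rx@0 = -530.9600 N
  Ry@0 = -596.4140 N
  Ry@4 = +910.8840 N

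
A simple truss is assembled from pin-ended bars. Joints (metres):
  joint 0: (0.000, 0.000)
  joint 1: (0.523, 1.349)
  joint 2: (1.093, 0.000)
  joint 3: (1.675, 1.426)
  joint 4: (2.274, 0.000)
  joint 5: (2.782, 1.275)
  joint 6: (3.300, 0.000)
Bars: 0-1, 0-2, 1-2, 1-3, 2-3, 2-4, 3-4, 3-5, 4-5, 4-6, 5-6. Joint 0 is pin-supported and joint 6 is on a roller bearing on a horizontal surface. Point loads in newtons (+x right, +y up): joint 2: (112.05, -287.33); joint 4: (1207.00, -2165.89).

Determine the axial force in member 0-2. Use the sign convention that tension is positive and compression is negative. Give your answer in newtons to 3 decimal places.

N=7 nodes, M=11 members, R=3 reactions → 2N=14, M+R=14
member 0 (0-1): L=1.4468, (cx,cy)=(0.3615,0.9324)
member 1 (0-2): L=1.0930, (cx,cy)=(1.0000,0.0000)
member 2 (1-2): L=1.4645, (cx,cy)=(0.3892,-0.9211)
member 3 (1-3): L=1.1546, (cx,cy)=(0.9978,0.0667)
member 4 (2-3): L=1.5402, (cx,cy)=(0.3779,0.9259)
member 5 (2-4): L=1.1810, (cx,cy)=(1.0000,0.0000)
member 6 (3-4): L=1.5467, (cx,cy)=(0.3873,-0.9220)
member 7 (3-5): L=1.1173, (cx,cy)=(0.9908,-0.1352)
member 8 (4-5): L=1.3725, (cx,cy)=(0.3701,0.9290)
member 9 (4-6): L=1.0260, (cx,cy)=(1.0000,0.0000)
member 10 (5-6): L=1.3762, (cx,cy)=(0.3764,-0.9265)
solve A·x = −loads:
  F[0-1] = -928.3312 N (compression)
  F[0-2] = +1654.6220 N (tension)
  F[1-2] = +890.1628 N (tension)
  F[1-3] = -683.5601 N (compression)
  F[2-3] = -575.2942 N (compression)
  F[2-4] = +2106.4271 N (tension)
  F[3-4] = +806.4477 N (tension)
  F[3-5] = -1222.9664 N (compression)
  F[4-5] = +1531.1170 N (tension)
  F[4-6] = +645.0267 N (tension)
  F[5-6] = -1713.6893 N (compression)
  Rx@0 = -1319.0500 N
  Ry@0 = +865.5577 N
  Ry@6 = +1587.6623 N

1654.622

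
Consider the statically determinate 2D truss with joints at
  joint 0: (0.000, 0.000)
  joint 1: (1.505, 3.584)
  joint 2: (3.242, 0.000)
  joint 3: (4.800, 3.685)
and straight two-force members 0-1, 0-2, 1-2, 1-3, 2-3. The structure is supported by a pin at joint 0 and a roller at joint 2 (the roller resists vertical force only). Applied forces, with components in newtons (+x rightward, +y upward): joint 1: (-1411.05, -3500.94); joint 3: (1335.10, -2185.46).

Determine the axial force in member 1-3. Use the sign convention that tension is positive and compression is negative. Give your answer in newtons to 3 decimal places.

N=4 nodes, M=5 members, R=3 reactions → 2N=8, M+R=8
member 0 (0-1): L=3.8872, (cx,cy)=(0.3872,0.9220)
member 1 (0-2): L=3.2420, (cx,cy)=(1.0000,0.0000)
member 2 (1-2): L=3.9827, (cx,cy)=(0.4361,-0.8999)
member 3 (1-3): L=3.2965, (cx,cy)=(0.9995,0.0306)
member 4 (2-3): L=4.0008, (cx,cy)=(0.3894,0.9211)
solve A·x = −loads:
  F[0-1] = -941.2530 N (compression)
  F[0-2] = +288.4761 N (tension)
  F[1-2] = -2848.0832 N (compression)
  F[1-3] = +2289.8385 N (tension)
  F[2-3] = -2448.9343 N (compression)
  Rx@0 = +75.9500 N
  Ry@0 = +867.8426 N
  Ry@2 = +4818.5574 N

2289.839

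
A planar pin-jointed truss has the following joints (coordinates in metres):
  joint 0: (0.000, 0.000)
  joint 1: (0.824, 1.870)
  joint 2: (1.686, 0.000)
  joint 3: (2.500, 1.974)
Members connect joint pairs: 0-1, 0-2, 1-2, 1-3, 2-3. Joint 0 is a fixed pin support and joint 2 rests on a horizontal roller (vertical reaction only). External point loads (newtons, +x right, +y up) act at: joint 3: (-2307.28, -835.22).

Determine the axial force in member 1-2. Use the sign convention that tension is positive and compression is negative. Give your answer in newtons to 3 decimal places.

2392.934

N=4 nodes, M=5 members, R=3 reactions → 2N=8, M+R=8
member 0 (0-1): L=2.0435, (cx,cy)=(0.4032,0.9151)
member 1 (0-2): L=1.6860, (cx,cy)=(1.0000,0.0000)
member 2 (1-2): L=2.0591, (cx,cy)=(0.4186,-0.9082)
member 3 (1-3): L=1.6792, (cx,cy)=(0.9981,0.0619)
member 4 (2-3): L=2.1352, (cx,cy)=(0.3812,0.9245)
solve A·x = −loads:
  F[0-1] = -2511.3826 N (compression)
  F[0-2] = -1294.6138 N (compression)
  F[1-2] = +2392.9341 N (tension)
  F[1-3] = -2018.2875 N (compression)
  F[2-3] = -768.2346 N (compression)
  Rx@0 = +2307.2800 N
  Ry@0 = +2298.1623 N
  Ry@2 = -1462.9423 N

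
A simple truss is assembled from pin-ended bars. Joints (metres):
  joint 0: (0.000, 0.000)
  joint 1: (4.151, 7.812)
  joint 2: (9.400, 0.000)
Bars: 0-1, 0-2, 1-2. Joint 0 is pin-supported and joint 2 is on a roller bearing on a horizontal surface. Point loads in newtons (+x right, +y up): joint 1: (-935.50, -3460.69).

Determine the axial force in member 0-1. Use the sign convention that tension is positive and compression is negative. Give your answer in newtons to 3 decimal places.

N=3 nodes, M=3 members, R=3 reactions → 2N=6, M+R=6
member 0 (0-1): L=8.8464, (cx,cy)=(0.4692,0.8831)
member 1 (0-2): L=9.4000, (cx,cy)=(1.0000,0.0000)
member 2 (1-2): L=9.4117, (cx,cy)=(0.5577,-0.8300)
solve A·x = −loads:
  F[0-1] = -3068.7371 N (compression)
  F[0-2] = +504.4508 N (tension)
  F[1-2] = -904.4998 N (compression)
  Rx@0 = +935.5000 N
  Ry@0 = +2709.9242 N
  Ry@2 = +750.7658 N

-3068.737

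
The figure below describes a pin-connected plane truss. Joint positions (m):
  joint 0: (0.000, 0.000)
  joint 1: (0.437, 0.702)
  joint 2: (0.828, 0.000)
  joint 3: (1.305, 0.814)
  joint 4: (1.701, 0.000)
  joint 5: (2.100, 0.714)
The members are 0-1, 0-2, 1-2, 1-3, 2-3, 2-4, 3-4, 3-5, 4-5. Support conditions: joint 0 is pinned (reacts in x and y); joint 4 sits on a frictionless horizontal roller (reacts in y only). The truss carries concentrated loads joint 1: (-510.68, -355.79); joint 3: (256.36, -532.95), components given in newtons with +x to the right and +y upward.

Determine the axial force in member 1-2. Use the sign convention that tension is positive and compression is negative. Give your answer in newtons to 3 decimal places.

158.437

N=6 nodes, M=9 members, R=3 reactions → 2N=12, M+R=12
member 0 (0-1): L=0.8269, (cx,cy)=(0.5285,0.8489)
member 1 (0-2): L=0.8280, (cx,cy)=(1.0000,0.0000)
member 2 (1-2): L=0.8035, (cx,cy)=(0.4866,-0.8736)
member 3 (1-3): L=0.8752, (cx,cy)=(0.9918,0.1280)
member 4 (2-3): L=0.9435, (cx,cy)=(0.5056,0.8628)
member 5 (2-4): L=0.8730, (cx,cy)=(1.0000,0.0000)
member 6 (3-4): L=0.9052, (cx,cy)=(0.4375,-0.8992)
member 7 (3-5): L=0.8013, (cx,cy)=(0.9922,-0.1248)
member 8 (4-5): L=0.8179, (cx,cy)=(0.4878,0.8729)
solve A·x = −loads:
  F[0-1] = -561.3248 N (compression)
  F[0-2] = +42.3268 N (tension)
  F[1-2] = +158.4371 N (tension)
  F[1-3] = +138.0740 N (tension)
  F[2-3] = -160.4297 N (compression)
  F[2-4] = +200.5319 N (tension)
  F[3-4] = -458.3945 N (compression)
  F[3-5] = +0.0000 N (tension)
  F[4-5] = -0.0000 N (compression)
  Rx@0 = +254.3200 N
  Ry@0 = +476.5356 N
  Ry@4 = +412.2044 N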